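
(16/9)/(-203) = -16/1827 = -0.01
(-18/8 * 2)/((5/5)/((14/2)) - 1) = 21/4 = 5.25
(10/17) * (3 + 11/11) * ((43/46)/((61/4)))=3440/23851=0.14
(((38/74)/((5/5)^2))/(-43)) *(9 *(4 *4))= -1.72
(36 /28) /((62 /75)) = 675 /434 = 1.56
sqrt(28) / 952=sqrt(7) / 476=0.01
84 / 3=28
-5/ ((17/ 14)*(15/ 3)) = -14/ 17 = -0.82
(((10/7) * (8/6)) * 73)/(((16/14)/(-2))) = -730/3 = -243.33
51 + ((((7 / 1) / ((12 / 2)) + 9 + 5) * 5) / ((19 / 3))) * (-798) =-9504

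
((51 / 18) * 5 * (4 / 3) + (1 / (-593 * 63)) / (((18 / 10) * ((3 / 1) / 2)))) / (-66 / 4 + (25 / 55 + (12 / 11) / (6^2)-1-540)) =-419167760 / 12360860253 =-0.03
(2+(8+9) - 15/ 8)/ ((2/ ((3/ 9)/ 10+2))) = 17.41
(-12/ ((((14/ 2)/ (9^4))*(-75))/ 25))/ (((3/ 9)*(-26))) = -39366/ 91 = -432.59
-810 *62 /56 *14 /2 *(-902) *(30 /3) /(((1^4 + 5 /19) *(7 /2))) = 179306325 /14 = 12807594.64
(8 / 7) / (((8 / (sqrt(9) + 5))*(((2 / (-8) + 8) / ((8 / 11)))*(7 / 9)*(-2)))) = -1152 / 16709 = -0.07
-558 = -558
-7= -7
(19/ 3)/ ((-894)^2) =19/ 2397708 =0.00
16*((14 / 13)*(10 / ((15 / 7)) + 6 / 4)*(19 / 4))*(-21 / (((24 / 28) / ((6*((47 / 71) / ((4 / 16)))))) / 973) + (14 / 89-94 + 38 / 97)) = -351582230792968 / 1838829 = -191198980.87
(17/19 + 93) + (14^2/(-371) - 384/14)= 464796/7049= 65.94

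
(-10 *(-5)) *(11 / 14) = 275 / 7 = 39.29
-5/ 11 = -0.45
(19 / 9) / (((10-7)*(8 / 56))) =133 / 27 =4.93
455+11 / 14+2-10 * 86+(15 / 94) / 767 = -101495907 / 252343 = -402.21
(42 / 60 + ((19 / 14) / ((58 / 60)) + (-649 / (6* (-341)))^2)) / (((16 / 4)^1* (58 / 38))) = 1470846487 / 4073333040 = 0.36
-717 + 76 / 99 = -70907 / 99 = -716.23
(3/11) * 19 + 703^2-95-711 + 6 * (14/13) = 70558294/143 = 493414.64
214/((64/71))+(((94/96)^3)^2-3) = 235.29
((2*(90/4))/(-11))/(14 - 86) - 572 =-50331/88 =-571.94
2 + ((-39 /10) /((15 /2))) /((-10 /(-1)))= 487 /250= 1.95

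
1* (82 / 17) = 82 / 17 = 4.82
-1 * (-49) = 49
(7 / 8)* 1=7 / 8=0.88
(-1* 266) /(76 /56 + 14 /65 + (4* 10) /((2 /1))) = -242060 /19631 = -12.33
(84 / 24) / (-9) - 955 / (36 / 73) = -23243 / 12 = -1936.92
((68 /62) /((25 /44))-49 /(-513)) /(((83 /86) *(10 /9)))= 34633189 /18332625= 1.89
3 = 3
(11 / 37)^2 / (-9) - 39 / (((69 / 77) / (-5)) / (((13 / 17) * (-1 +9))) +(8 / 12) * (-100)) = 56750548481 / 98709925599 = 0.57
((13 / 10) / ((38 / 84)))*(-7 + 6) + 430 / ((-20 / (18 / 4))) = -37857 / 380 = -99.62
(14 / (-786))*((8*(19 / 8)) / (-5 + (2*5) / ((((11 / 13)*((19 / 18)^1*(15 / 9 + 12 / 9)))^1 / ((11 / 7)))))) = -17689 / 45195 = -0.39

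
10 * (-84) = -840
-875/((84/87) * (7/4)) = -3625/7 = -517.86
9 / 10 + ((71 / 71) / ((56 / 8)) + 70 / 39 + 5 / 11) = 98867 / 30030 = 3.29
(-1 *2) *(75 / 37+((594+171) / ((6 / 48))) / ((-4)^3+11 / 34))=188.17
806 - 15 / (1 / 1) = 791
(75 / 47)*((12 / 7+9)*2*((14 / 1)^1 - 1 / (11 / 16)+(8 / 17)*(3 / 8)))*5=133818750 / 61523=2175.10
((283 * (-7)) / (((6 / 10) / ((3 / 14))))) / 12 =-1415 / 24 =-58.96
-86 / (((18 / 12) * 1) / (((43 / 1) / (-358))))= 3698 / 537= 6.89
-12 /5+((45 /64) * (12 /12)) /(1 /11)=1707 /320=5.33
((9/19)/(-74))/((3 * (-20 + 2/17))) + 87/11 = 41345397/5227508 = 7.91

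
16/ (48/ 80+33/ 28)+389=398.00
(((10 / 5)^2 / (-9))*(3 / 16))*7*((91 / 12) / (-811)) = 637 / 116784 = 0.01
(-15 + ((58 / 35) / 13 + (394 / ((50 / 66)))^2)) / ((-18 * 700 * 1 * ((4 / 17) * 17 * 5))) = -1.07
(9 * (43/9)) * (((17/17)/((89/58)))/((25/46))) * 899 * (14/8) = 180489533/2225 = 81118.89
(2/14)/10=1/70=0.01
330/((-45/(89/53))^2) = 174262/379215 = 0.46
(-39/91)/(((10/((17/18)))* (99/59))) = -1003/41580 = -0.02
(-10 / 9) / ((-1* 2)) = 5 / 9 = 0.56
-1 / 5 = -0.20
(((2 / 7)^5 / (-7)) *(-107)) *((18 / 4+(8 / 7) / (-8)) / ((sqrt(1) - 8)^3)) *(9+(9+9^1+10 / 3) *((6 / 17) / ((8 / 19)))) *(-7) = 0.07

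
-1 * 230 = -230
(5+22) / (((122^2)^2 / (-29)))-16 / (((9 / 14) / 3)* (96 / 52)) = -80638185031 / 1993801104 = -40.44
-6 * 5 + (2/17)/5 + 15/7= -16561/595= -27.83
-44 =-44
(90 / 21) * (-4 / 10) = -12 / 7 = -1.71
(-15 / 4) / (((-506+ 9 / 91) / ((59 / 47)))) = 80535 / 8654956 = 0.01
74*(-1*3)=-222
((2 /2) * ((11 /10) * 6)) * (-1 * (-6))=198 /5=39.60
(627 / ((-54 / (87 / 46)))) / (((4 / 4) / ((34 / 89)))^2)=-1751629 / 546549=-3.20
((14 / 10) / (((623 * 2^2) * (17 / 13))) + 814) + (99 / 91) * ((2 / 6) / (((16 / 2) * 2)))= 8966171337 / 11014640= 814.02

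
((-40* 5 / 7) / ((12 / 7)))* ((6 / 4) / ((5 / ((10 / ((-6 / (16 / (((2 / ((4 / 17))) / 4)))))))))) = 3200 / 51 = 62.75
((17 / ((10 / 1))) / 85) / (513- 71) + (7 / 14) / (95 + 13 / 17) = 94739 / 17989400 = 0.01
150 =150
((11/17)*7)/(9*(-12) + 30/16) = -616/14433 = -0.04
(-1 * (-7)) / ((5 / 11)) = 77 / 5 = 15.40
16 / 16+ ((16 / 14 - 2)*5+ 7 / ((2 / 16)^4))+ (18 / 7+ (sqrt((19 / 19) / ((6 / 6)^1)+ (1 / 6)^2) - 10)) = sqrt(37) / 6+ 200629 / 7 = 28662.30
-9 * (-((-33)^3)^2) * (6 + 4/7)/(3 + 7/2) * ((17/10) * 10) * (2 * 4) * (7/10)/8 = 9089351565822/65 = 139836177935.72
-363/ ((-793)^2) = -363/ 628849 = -0.00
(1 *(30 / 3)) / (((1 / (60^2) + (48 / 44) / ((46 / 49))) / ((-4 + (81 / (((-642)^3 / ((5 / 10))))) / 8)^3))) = -70232306601655712334112327492875 / 127552085072690140236943917056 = -550.62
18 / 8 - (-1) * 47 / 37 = 521 / 148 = 3.52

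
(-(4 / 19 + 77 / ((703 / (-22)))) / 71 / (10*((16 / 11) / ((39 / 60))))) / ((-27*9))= -110539 / 19406174400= -0.00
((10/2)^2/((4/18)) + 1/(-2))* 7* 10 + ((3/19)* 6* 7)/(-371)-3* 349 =6840533/1007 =6792.98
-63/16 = -3.94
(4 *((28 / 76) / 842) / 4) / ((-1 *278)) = -7 / 4447444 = -0.00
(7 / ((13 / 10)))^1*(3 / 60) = 7 / 26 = 0.27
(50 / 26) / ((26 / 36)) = 450 / 169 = 2.66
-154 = -154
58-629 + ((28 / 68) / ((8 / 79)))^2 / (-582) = -6146933521 / 10764672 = -571.03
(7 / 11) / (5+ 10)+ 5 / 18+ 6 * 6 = 35957 / 990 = 36.32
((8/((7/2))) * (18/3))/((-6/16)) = -36.57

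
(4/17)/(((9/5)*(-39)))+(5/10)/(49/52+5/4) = 25477/113373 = 0.22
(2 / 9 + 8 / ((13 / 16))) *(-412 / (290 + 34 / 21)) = -849338 / 59709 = -14.22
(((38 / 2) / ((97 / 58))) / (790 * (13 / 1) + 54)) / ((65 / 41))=0.00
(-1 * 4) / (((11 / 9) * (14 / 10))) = -180 / 77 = -2.34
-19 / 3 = -6.33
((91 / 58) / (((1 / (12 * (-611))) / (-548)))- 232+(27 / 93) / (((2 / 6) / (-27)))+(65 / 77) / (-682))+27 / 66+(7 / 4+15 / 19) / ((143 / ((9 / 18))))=6303747.94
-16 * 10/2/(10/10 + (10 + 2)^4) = -80/20737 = -0.00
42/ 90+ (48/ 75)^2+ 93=176018/ 1875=93.88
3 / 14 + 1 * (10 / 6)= 79 / 42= 1.88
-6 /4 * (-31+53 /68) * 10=30825 /68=453.31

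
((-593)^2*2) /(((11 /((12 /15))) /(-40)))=-22505536 /11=-2045957.82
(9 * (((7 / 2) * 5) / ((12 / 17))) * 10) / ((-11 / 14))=-62475 / 22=-2839.77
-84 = -84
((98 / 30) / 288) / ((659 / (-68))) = -0.00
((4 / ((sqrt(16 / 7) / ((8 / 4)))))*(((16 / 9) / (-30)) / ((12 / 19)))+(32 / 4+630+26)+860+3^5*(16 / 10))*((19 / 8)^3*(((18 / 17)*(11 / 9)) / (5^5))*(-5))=-180398559 / 3400000+1433531*sqrt(7) / 275400000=-53.04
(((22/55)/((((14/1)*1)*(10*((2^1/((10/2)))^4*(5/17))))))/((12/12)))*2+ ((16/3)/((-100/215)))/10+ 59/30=4421/2800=1.58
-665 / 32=-20.78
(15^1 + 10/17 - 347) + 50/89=-330.85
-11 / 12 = -0.92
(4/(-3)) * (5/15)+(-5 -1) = -58/9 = -6.44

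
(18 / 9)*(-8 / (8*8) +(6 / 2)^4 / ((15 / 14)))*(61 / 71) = 184159 / 1420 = 129.69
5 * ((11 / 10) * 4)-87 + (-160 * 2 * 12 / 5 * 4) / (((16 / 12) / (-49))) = 112831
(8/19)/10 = 4/95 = 0.04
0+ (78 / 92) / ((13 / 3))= 9 / 46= 0.20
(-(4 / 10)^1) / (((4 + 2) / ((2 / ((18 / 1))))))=-1 / 135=-0.01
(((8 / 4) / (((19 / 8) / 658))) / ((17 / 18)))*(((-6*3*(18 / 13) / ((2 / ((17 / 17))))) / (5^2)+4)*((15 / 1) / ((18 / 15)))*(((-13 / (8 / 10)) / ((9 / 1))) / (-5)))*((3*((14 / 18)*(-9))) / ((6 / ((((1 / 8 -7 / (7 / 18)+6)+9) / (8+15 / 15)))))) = 10367.86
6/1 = 6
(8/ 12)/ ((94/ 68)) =68/ 141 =0.48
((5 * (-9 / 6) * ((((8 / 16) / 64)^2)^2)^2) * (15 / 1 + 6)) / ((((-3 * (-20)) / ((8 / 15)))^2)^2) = -7 / 512988145055170560000000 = -0.00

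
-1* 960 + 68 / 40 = -958.30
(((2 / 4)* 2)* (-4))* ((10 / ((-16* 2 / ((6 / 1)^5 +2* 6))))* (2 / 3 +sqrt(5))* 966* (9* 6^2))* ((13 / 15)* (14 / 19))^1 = 24646029408 / 19 +36969044112* sqrt(5) / 19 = 5647964479.24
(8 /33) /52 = 0.00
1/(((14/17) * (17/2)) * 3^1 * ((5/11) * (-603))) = -11/63315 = -0.00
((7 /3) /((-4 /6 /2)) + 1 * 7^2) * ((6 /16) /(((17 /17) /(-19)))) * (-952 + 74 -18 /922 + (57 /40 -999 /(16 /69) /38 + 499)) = 146922.14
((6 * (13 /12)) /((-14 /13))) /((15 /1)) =-169 /420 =-0.40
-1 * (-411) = 411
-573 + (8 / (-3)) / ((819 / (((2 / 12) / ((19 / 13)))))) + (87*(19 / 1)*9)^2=2384329441784 / 10773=221324556.00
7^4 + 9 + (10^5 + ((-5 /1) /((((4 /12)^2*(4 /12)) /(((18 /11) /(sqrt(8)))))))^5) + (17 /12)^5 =25484304977 /248832 - 2647776904509375*sqrt(2) /1288408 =-2906214533.97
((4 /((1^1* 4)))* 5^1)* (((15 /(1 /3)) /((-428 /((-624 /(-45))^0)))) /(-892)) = 225 /381776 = 0.00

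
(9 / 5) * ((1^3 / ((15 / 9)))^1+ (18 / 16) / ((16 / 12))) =2079 / 800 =2.60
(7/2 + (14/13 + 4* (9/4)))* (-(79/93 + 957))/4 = -3930655/1209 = -3251.16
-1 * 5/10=-1/2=-0.50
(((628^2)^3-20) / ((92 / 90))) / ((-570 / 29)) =-70220436174743583 / 23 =-3053062442380155.78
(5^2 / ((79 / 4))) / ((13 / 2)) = 200 / 1027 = 0.19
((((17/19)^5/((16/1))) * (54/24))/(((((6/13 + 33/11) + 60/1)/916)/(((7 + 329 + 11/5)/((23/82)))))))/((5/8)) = 46272030721683/20607008125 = 2245.45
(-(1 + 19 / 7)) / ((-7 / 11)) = 286 / 49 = 5.84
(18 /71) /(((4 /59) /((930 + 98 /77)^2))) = 27861446808 /8591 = 3243097.06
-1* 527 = -527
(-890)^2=792100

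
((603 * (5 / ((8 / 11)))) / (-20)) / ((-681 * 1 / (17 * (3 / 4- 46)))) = -6803247 / 29056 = -234.14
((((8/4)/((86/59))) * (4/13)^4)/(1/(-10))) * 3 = -453120/1228123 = -0.37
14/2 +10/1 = 17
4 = 4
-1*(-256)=256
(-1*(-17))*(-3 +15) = 204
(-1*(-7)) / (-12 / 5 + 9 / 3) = 35 / 3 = 11.67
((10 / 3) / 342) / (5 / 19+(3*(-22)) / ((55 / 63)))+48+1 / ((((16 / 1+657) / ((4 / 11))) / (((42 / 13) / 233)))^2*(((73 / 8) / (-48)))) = 48.00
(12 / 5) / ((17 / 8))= 96 / 85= 1.13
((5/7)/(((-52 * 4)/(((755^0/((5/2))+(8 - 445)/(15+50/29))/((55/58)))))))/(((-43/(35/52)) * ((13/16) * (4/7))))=-2533237/806404456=-0.00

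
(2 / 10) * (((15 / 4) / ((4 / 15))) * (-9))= -405 / 16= -25.31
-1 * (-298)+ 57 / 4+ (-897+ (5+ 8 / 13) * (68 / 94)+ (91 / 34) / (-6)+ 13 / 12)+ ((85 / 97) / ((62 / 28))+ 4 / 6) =-217007365715 / 374804508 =-578.99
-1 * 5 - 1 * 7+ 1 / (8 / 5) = -91 / 8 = -11.38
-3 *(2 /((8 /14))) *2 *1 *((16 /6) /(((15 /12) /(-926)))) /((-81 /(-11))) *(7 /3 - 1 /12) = 570416 /45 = 12675.91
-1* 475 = -475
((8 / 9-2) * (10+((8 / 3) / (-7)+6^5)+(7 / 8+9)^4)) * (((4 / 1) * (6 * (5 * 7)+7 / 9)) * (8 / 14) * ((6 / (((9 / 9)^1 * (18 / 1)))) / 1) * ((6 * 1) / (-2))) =2015751534695 / 217728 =9258118.09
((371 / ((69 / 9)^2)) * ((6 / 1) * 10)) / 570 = 6678 / 10051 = 0.66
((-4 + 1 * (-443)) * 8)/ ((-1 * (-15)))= -1192/ 5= -238.40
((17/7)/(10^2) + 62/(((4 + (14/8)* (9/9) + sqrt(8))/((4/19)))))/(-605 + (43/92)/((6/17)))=-2221899774/444302556425 + 4380672* sqrt(2)/2538871751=-0.00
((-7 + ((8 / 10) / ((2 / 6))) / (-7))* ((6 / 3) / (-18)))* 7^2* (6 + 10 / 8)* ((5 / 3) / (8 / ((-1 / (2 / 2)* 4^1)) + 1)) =-52171 / 108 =-483.06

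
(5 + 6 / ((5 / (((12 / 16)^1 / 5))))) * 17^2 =74851 / 50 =1497.02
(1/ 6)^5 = 1/ 7776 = 0.00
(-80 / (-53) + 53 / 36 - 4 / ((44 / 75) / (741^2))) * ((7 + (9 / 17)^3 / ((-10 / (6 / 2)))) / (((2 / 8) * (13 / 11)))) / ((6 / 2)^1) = -26850347714481683 / 913965390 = -29377860.48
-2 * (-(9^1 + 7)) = 32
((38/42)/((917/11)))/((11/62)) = 1178/19257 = 0.06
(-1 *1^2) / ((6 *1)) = -1 / 6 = -0.17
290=290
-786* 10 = -7860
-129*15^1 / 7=-1935 / 7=-276.43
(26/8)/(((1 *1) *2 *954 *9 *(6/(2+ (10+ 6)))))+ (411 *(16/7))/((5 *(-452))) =-37589609/90553680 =-0.42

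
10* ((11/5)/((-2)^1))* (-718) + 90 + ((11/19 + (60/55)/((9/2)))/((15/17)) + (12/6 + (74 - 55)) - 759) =13639001/1881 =7250.93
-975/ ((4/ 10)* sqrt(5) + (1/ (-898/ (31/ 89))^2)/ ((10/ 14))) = 209473328839456500/ 816009789475562248591 -397804772369358656796000* sqrt(5)/ 816009789475562248591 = -1090.08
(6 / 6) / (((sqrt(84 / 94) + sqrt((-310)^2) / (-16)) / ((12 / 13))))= -0.05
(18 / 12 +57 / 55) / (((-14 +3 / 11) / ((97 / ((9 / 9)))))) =-27063 / 1510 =-17.92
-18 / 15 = -6 / 5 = -1.20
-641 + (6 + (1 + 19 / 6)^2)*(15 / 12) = -88099 / 144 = -611.80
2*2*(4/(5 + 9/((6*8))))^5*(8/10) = 17179869184/19695203215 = 0.87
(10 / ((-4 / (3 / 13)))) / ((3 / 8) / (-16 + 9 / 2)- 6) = 46 / 481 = 0.10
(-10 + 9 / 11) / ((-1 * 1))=101 / 11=9.18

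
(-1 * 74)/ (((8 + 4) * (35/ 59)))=-2183/ 210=-10.40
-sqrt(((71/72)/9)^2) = -71/648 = -0.11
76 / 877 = 0.09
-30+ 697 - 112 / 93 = 61919 / 93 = 665.80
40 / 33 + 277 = 9181 / 33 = 278.21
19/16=1.19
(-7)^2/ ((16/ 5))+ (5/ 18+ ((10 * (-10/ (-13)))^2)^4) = 1440001831315468645/ 117465223824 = 12258962.99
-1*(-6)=6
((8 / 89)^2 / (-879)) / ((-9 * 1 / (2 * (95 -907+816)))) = 512 / 62663031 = 0.00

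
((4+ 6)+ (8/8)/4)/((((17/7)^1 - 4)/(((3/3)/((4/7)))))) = -2009/176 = -11.41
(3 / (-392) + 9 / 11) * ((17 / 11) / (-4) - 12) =-1904775 / 189728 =-10.04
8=8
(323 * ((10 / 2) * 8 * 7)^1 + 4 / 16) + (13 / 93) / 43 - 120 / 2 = 1445722531 / 15996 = 90380.25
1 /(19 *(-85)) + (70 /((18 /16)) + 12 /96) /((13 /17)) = 123244559 /1511640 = 81.53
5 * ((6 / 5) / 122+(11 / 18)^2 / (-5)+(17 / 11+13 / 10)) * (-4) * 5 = -15112835 / 54351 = -278.06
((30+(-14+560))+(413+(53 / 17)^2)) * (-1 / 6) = -48105 / 289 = -166.45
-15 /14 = -1.07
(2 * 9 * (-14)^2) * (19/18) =3724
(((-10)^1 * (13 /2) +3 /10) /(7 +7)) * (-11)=7117 /140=50.84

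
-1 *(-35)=35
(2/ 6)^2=0.11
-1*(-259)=259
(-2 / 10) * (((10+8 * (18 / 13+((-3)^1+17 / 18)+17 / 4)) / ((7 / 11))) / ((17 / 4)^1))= -39776 / 13923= -2.86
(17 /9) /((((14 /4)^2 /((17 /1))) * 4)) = 289 /441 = 0.66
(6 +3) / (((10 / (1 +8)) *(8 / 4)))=81 / 20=4.05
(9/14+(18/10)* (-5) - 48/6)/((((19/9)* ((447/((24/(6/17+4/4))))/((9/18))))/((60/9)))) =-467160/455791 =-1.02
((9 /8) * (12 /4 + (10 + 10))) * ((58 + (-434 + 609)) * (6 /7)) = 144693 /28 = 5167.61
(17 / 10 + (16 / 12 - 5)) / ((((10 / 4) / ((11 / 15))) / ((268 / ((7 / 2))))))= -347864 / 7875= -44.17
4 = 4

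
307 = 307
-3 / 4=-0.75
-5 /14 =-0.36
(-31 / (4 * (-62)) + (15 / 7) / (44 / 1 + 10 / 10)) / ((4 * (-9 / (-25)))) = 725 / 6048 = 0.12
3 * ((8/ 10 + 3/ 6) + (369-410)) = -1191/ 10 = -119.10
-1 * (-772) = 772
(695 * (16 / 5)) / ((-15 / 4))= -8896 / 15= -593.07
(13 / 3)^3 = 2197 / 27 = 81.37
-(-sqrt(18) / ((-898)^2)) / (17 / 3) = 9*sqrt(2) / 13708868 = 0.00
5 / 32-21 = -667 / 32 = -20.84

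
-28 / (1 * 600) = -7 / 150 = -0.05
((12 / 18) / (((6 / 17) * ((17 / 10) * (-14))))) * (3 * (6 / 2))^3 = -405 / 7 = -57.86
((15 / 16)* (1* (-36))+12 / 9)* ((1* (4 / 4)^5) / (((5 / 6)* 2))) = -389 / 20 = -19.45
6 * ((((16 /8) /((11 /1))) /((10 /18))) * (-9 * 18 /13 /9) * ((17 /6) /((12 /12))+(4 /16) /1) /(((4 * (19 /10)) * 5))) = -2997 /13585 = -0.22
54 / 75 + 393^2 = 3861243 / 25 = 154449.72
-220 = -220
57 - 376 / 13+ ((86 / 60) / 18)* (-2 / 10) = 984941 / 35100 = 28.06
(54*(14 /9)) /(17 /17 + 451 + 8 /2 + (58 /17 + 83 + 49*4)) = 1428 /12553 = 0.11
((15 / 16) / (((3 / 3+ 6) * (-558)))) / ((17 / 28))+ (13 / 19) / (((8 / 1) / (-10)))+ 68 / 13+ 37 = 129258163 / 3124056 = 41.38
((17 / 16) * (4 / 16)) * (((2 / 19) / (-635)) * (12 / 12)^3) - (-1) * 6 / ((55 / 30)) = 13898693 / 4246880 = 3.27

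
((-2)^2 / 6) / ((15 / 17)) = 34 / 45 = 0.76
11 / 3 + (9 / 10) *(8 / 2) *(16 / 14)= 817 / 105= 7.78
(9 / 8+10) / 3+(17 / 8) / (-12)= 113 / 32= 3.53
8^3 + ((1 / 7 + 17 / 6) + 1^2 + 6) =21923 / 42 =521.98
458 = 458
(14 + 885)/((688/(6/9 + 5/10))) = 6293/4128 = 1.52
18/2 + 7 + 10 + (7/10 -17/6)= 358/15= 23.87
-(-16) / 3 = 16 / 3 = 5.33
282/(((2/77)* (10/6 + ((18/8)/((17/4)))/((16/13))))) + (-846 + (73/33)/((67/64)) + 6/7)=114791176132/26481147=4334.83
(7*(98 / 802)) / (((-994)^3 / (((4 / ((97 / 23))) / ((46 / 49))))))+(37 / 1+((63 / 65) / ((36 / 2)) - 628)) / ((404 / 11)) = -11764544069959221 / 731165802050840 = -16.09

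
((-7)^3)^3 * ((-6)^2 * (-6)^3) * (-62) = -19454958177984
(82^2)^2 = 45212176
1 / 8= 0.12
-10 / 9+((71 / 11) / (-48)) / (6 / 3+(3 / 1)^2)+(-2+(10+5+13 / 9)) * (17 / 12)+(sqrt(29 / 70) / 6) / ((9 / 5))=19.40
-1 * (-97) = 97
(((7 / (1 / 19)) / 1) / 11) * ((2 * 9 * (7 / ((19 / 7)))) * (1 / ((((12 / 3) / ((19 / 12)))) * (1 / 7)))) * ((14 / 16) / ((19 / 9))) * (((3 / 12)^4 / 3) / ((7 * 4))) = 21609 / 720896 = 0.03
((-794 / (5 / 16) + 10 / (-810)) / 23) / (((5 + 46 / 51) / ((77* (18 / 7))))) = -384856846 / 103845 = -3706.07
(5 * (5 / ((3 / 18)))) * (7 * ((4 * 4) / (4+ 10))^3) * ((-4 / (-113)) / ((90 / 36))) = 122880 / 5537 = 22.19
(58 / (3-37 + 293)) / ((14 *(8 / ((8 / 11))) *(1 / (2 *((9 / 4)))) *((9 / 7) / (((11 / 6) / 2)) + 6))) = 87 / 98420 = 0.00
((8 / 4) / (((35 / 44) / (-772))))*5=-67936 / 7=-9705.14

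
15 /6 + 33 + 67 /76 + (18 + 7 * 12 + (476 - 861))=-18743 /76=-246.62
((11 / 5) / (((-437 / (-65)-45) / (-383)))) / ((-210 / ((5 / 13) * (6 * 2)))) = -4213 / 8708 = -0.48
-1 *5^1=-5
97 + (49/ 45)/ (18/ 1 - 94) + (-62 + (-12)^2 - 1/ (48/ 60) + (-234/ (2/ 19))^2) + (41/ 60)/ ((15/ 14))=42253308043/ 8550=4941907.37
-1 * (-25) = 25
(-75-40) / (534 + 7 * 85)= -115 / 1129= -0.10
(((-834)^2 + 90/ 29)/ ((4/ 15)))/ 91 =21612015/ 754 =28663.15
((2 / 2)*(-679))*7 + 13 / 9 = -42764 / 9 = -4751.56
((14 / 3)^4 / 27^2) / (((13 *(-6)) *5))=-19208 / 11514555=-0.00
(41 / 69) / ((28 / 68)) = 697 / 483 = 1.44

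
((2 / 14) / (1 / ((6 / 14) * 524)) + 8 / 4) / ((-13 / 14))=-3340 / 91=-36.70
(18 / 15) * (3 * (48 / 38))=432 / 95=4.55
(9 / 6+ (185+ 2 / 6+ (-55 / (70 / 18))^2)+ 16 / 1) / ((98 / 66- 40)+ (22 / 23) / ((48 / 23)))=-306548 / 28959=-10.59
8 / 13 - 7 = -83 / 13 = -6.38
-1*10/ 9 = -10/ 9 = -1.11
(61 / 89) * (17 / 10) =1037 / 890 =1.17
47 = 47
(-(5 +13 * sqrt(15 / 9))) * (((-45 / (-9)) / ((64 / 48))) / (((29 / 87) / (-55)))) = 12375 / 4 +10725 * sqrt(15) / 4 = 13478.19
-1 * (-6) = 6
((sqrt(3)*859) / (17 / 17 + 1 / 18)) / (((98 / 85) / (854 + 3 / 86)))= 48264594345*sqrt(3) / 80066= 1044097.74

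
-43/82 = -0.52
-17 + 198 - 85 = 96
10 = 10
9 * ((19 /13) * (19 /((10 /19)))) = 61731 /130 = 474.85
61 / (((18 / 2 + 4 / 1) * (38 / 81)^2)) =400221 / 18772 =21.32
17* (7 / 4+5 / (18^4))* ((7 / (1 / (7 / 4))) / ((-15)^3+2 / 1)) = -153032929 / 1416336192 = -0.11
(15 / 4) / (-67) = -15 / 268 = -0.06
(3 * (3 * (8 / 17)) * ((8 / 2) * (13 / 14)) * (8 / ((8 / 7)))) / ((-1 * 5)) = -1872 / 85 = -22.02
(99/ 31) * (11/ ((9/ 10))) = 1210/ 31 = 39.03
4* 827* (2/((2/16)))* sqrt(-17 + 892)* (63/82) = 8336160* sqrt(35)/41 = 1202863.11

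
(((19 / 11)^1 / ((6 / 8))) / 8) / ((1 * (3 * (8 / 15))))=95 / 528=0.18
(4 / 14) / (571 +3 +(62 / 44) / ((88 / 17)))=3872 / 7782537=0.00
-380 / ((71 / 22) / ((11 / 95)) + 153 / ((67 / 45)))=-1232264 / 423617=-2.91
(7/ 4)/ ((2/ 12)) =21/ 2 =10.50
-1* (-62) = 62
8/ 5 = 1.60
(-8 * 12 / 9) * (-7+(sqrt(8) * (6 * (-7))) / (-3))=224 / 3-896 * sqrt(2) / 3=-347.71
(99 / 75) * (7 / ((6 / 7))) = 539 / 50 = 10.78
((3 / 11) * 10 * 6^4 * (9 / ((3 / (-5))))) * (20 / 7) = -151480.52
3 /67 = 0.04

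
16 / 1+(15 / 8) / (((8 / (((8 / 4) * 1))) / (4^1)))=143 / 8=17.88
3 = 3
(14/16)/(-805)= -0.00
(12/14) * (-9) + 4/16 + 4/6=-571/84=-6.80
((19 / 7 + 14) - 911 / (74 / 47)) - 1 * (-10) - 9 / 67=-19158689 / 34706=-552.03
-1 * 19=-19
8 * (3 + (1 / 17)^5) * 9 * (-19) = -4104.00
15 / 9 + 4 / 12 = 2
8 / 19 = 0.42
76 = 76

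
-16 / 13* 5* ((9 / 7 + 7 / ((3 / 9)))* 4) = -3840 / 7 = -548.57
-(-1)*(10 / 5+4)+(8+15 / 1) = 29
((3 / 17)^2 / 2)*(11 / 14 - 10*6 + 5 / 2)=-3573 / 4046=-0.88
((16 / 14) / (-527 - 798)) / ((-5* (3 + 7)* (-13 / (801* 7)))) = -3204 / 430625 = -0.01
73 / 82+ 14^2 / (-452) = 4231 / 9266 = 0.46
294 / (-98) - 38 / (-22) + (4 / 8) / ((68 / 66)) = -589 / 748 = -0.79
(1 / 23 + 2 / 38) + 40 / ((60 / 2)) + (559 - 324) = 309959 / 1311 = 236.43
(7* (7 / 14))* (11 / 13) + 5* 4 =597 / 26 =22.96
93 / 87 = 31 / 29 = 1.07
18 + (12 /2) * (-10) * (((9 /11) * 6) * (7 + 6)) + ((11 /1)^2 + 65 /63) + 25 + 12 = -2530877 /693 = -3652.06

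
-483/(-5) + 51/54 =8779/90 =97.54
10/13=0.77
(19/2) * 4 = 38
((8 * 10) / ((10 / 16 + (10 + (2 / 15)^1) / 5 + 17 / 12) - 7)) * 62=-1691.87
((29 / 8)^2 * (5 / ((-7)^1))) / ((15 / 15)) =-4205 / 448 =-9.39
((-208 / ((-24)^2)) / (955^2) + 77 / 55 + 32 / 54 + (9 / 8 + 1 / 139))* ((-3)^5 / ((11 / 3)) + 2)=-60494382760861 / 301209024600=-200.84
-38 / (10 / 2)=-7.60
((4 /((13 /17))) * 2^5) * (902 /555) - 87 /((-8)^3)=1005556729 /3694080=272.21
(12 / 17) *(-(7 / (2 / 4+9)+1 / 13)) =-2412 / 4199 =-0.57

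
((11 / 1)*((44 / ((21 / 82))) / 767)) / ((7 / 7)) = 2.46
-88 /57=-1.54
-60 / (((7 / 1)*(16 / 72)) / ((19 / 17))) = -5130 / 119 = -43.11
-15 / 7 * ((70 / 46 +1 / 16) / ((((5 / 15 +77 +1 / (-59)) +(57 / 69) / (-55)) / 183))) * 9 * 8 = -140213351025 / 242314268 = -578.64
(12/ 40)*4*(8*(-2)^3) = -384/ 5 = -76.80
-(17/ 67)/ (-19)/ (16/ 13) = 221/ 20368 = 0.01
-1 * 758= -758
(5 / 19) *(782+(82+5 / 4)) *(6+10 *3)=155745 / 19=8197.11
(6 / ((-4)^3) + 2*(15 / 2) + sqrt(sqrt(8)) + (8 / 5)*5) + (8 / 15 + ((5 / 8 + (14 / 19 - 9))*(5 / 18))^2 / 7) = 2^(3 / 4) + 233690591 / 9703680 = 25.76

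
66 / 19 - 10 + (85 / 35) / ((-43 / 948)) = -343528 / 5719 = -60.07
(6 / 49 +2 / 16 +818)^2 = 102882487009 / 153664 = 669528.89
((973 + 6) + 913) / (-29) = -1892 / 29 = -65.24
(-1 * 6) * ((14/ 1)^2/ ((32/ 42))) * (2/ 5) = -3087/ 5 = -617.40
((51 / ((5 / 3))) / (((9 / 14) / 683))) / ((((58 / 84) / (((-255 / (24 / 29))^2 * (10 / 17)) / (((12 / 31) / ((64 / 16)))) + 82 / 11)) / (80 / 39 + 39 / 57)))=54061864611319957 / 727320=74330232375.46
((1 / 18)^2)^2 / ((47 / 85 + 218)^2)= 7225 / 36227735026704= 0.00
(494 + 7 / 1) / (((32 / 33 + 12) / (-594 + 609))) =247995 / 428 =579.43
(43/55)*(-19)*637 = -9462.35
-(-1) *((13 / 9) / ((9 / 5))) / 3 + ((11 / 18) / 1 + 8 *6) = 23755 / 486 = 48.88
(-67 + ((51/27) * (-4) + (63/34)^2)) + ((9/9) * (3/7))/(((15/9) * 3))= -25867213/364140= -71.04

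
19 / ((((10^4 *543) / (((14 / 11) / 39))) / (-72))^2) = 931 / 261691284765625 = 0.00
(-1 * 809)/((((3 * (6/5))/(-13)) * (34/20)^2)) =1010.86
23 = 23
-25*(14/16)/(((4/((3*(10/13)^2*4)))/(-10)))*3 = 196875/169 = 1164.94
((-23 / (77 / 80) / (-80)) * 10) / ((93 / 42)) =460 / 341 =1.35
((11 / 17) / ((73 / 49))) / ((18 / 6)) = 539 / 3723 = 0.14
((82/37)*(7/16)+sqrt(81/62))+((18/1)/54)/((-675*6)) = 1743377/1798200+9*sqrt(62)/62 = 2.11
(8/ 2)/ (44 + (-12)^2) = 1/ 47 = 0.02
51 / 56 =0.91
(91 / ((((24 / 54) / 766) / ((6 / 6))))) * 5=1568385 / 2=784192.50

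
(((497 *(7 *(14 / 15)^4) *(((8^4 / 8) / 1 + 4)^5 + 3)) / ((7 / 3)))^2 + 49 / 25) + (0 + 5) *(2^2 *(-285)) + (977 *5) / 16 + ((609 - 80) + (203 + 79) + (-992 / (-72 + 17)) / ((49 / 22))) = 42492044968356443649164726087050346563967989 / 24806250000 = 1712957217167304354715635000000000.00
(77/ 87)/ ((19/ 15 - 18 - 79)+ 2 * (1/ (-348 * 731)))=-562870/ 60883533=-0.01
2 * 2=4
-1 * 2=-2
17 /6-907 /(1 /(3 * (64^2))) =-66871279 /6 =-11145213.17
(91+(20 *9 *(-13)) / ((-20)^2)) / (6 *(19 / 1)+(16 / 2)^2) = 1703 / 3560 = 0.48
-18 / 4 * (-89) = 801 / 2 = 400.50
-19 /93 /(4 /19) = -361 /372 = -0.97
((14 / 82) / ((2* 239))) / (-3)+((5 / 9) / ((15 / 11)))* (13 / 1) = 2802451 / 529146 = 5.30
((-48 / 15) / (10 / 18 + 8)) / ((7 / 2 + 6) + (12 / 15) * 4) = -288 / 9779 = -0.03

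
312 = 312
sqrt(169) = 13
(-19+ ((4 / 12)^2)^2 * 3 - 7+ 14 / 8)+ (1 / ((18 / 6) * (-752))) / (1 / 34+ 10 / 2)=-4670407 / 192888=-24.21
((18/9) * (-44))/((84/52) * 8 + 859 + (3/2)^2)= -4576/45457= -0.10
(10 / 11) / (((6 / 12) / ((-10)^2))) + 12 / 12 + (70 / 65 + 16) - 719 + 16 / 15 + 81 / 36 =-4425463 / 8580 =-515.79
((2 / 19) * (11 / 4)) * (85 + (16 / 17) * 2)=16247 / 646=25.15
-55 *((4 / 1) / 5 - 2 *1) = 66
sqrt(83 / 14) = sqrt(1162) / 14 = 2.43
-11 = -11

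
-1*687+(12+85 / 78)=-52565 / 78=-673.91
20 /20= 1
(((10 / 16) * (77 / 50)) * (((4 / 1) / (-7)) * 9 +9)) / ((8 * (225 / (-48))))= -0.10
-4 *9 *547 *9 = -177228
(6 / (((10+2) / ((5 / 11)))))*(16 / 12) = 10 / 33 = 0.30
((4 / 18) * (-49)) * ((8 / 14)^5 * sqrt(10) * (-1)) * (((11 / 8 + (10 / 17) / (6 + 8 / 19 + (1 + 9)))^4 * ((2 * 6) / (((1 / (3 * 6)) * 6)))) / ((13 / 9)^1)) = 18282637843694 * sqrt(10) / 279096863877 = 207.15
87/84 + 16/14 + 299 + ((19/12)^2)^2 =44628919/145152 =307.46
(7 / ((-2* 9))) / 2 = -7 / 36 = -0.19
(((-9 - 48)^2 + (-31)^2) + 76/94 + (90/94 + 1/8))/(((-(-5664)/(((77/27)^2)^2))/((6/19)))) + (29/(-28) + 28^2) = 798.50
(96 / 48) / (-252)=-0.01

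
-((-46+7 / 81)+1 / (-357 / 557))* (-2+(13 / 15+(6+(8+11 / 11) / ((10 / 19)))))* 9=30155840 / 3213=9385.57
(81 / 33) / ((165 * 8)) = 9 / 4840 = 0.00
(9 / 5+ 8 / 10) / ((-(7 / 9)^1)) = -3.34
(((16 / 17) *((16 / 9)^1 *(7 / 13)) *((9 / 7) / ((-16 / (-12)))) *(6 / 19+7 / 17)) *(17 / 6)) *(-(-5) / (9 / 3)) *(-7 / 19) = -263200 / 239343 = -1.10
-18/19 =-0.95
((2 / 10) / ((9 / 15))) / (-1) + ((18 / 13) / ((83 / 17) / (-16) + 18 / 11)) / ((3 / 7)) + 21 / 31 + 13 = 10849213 / 687921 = 15.77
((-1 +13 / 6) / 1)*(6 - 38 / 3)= -70 / 9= -7.78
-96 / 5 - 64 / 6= -448 / 15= -29.87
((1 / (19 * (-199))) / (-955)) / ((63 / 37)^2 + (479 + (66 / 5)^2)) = 6845 / 16217334846244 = 0.00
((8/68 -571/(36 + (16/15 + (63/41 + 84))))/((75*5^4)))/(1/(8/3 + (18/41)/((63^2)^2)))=-65504621513054/253642445347921875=-0.00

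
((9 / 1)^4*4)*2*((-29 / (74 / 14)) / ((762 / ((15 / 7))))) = -3805380 / 4699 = -809.83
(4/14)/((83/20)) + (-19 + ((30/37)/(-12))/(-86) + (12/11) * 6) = -503723193/40672324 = -12.38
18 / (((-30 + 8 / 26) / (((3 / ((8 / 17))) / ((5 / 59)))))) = -45.60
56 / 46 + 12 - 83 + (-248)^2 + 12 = 1413263 / 23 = 61446.22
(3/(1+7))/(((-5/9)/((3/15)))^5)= -177147/78125000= -0.00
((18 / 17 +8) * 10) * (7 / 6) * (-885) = -1590050 / 17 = -93532.35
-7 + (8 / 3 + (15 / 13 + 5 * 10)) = 1826 / 39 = 46.82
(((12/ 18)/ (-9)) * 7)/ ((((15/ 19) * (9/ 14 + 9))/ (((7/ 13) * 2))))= -52136/ 710775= -0.07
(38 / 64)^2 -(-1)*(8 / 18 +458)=4228273 / 9216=458.80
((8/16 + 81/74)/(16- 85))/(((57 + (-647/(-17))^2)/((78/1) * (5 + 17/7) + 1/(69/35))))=-4776138559/536499179118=-0.01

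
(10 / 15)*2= 4 / 3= 1.33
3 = 3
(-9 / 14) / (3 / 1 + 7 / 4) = -18 / 133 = -0.14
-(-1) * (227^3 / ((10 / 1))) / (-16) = -11697083 / 160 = -73106.77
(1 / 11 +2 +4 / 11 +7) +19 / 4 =625 / 44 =14.20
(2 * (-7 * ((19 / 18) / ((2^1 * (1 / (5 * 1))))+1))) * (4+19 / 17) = -26593 / 102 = -260.72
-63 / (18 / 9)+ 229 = 395 / 2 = 197.50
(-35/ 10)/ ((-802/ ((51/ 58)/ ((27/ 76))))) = 2261/ 209322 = 0.01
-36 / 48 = -3 / 4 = -0.75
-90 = -90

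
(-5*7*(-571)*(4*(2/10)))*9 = 143892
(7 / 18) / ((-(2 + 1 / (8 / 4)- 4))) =7 / 27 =0.26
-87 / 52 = -1.67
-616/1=-616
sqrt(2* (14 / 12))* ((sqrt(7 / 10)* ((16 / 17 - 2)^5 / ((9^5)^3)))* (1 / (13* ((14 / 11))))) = -88* sqrt(30) / 965393371653878115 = -0.00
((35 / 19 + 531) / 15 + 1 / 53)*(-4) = -2147428 / 15105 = -142.17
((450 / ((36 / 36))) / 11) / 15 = 2.73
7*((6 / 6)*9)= 63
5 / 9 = 0.56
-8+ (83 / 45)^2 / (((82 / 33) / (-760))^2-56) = -638853024712 / 79254791271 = -8.06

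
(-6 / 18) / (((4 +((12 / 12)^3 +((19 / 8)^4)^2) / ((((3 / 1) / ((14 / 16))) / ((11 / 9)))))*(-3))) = 402653184 / 1323521714413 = 0.00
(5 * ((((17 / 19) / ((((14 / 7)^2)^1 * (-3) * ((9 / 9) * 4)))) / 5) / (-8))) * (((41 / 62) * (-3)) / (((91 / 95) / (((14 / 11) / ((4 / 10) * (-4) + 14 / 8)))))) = -17425 / 425568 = -0.04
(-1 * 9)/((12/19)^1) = -57/4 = -14.25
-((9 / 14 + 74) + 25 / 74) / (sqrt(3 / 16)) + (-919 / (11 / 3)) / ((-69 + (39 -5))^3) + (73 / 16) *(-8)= -77680 *sqrt(3) / 777 -34423111 / 943250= -209.65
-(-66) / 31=66 / 31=2.13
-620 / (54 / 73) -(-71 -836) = 1859 / 27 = 68.85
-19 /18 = -1.06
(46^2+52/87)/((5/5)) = 184144/87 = 2116.60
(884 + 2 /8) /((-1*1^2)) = -3537 /4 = -884.25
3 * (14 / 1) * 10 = 420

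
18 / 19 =0.95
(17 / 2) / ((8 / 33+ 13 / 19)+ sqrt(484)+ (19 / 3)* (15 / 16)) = 85272 / 289565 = 0.29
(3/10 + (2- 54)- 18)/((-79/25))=22.06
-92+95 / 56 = -5057 / 56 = -90.30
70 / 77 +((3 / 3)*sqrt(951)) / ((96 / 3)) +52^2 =sqrt(951) / 32 +29754 / 11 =2705.87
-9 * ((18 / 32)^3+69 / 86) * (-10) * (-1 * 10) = -38848275 / 44032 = -882.27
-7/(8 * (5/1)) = -7/40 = -0.18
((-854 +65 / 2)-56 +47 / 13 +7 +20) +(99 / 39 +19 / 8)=-87565 / 104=-841.97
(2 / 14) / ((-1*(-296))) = 1 / 2072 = 0.00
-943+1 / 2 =-1885 / 2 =-942.50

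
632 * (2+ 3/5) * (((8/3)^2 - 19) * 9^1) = -879112/5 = -175822.40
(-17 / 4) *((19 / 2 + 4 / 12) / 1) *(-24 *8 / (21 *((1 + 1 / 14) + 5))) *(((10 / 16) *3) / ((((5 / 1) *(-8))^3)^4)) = 59 / 8388608000000000000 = 0.00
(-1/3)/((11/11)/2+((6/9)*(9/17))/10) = -170/273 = -0.62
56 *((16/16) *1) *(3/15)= 56/5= 11.20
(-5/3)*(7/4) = -35/12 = -2.92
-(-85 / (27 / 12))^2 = -115600 / 81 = -1427.16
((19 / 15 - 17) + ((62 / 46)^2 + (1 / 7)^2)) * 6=-83.38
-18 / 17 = -1.06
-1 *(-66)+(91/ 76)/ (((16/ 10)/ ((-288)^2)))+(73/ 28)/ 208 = 62137.59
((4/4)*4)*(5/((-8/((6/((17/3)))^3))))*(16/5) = -46656/4913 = -9.50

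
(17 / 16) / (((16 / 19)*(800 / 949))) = 306527 / 204800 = 1.50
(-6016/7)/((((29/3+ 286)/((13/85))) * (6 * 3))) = -39104/1583295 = -0.02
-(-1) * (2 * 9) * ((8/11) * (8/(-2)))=-52.36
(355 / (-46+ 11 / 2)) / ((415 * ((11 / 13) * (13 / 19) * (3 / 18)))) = -0.22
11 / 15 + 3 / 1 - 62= -874 / 15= -58.27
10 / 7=1.43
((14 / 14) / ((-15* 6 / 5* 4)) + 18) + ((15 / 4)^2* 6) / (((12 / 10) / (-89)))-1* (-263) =-860663 / 144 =-5976.83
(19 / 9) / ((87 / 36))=76 / 87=0.87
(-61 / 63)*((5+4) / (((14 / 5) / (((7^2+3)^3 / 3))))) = -21442720 / 147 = -145868.84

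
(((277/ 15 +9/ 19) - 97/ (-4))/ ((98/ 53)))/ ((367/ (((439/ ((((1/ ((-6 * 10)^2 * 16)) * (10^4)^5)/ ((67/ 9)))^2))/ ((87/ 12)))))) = 5142586185431/ 72572995605468750000000000000000000000000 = 0.00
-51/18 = -17/6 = -2.83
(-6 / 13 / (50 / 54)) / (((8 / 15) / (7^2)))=-11907 / 260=-45.80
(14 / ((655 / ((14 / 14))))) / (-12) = -7 / 3930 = -0.00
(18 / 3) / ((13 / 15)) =6.92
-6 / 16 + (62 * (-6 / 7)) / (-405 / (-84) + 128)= -23061 / 29752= -0.78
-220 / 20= -11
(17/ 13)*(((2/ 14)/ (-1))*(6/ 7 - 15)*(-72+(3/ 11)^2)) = -1331559/ 7007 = -190.03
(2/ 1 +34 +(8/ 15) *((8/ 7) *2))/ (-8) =-977/ 210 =-4.65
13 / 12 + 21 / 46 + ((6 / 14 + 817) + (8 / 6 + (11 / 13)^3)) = 3484427623 / 4244604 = 820.91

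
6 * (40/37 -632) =-140064/37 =-3785.51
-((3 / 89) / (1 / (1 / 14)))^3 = -27 / 1934434936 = -0.00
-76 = -76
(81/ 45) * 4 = 36/ 5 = 7.20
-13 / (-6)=13 / 6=2.17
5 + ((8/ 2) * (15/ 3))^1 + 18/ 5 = 143/ 5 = 28.60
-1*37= -37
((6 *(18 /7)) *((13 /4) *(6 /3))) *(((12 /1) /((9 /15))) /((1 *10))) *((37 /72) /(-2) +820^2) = 3776196957 /28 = 134864177.04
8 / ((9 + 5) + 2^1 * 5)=1 / 3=0.33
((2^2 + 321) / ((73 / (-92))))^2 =894010000 / 5329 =167763.18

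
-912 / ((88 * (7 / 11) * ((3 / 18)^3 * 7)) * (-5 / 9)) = 904.56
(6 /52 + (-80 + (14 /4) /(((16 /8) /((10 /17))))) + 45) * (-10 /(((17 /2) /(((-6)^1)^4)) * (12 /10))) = 161611200 /3757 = 43016.02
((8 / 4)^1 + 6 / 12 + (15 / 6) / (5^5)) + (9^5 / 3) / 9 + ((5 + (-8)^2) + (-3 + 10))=1415938 / 625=2265.50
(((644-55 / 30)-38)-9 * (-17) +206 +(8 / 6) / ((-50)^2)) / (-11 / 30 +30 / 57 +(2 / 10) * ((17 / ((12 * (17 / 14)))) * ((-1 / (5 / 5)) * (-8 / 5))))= 68625663 / 37975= 1807.13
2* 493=986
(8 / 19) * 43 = 344 / 19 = 18.11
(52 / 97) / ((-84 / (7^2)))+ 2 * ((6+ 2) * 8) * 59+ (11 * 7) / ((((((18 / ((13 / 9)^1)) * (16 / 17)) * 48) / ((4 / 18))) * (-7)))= 410113655777 / 54307584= 7551.68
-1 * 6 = -6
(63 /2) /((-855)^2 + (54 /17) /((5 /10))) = 119 /2761674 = 0.00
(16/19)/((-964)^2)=1/1103539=0.00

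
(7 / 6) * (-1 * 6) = -7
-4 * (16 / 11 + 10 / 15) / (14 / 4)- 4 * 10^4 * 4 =-5280080 / 33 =-160002.42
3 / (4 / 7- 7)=-7 / 15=-0.47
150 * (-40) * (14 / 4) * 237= -4977000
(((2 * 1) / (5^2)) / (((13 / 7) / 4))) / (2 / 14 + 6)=392 / 13975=0.03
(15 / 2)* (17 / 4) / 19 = 255 / 152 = 1.68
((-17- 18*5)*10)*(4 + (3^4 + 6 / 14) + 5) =-677310 / 7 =-96758.57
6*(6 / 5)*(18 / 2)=324 / 5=64.80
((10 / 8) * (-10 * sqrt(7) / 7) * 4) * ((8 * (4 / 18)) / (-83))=800 * sqrt(7) / 5229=0.40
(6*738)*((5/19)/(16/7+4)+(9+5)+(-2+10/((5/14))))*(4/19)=37327.45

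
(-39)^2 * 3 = 4563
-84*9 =-756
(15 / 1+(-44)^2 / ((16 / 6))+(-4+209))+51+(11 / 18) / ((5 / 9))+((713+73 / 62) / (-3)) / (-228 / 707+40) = 25882265851 / 26088360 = 992.10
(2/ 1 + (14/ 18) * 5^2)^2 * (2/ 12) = 37249/ 486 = 76.64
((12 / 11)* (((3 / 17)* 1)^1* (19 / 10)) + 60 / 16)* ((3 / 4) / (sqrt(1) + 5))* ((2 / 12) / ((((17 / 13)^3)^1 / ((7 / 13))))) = 6069973 / 293993920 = 0.02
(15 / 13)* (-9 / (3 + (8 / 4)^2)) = -1.48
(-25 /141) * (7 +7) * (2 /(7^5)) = -100 /338541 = -0.00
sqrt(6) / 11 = 0.22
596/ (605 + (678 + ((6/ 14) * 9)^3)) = 51107/ 114938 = 0.44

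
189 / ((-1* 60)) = -63 / 20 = -3.15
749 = 749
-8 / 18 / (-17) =4 / 153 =0.03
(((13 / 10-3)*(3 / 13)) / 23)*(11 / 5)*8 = -2244 / 7475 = -0.30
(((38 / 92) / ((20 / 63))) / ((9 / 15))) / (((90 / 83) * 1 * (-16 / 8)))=-11039 / 11040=-1.00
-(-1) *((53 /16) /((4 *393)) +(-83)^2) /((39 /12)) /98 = 173272181 /8010912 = 21.63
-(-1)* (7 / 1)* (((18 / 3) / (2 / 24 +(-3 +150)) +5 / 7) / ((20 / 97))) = 904913 / 35300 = 25.63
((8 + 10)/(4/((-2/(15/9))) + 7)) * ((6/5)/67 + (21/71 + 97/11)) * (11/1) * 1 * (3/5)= 295.87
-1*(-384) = 384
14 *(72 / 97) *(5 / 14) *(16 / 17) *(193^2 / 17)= 214554240 / 28033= 7653.63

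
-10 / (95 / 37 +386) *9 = -3330 / 14377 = -0.23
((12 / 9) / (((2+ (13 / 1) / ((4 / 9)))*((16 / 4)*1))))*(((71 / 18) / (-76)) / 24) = -71 / 3078000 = -0.00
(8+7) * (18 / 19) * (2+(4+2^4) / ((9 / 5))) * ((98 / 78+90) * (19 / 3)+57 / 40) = 107948.06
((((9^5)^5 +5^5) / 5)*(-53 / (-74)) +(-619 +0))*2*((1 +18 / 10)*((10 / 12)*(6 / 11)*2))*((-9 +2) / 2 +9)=532680306867354620866637088 / 185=2879353010093808761441282.00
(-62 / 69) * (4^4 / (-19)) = 12.11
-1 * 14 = -14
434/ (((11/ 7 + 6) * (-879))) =-3038/ 46587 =-0.07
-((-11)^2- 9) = -112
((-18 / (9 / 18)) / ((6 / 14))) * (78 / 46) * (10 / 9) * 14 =-2215.65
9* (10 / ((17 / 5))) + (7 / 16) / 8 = 57719 / 2176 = 26.53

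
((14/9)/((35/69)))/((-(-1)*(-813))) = -46/12195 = -0.00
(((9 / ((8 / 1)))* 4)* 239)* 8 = 8604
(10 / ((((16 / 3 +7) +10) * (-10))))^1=-3 / 67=-0.04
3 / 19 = 0.16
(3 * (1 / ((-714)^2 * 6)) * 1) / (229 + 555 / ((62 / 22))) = 31 / 13462692768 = 0.00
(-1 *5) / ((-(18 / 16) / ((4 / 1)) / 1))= 160 / 9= 17.78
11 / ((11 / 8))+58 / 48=221 / 24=9.21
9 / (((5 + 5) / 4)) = 18 / 5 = 3.60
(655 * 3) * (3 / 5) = 1179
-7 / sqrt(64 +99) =-7*sqrt(163) / 163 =-0.55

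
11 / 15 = 0.73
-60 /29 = -2.07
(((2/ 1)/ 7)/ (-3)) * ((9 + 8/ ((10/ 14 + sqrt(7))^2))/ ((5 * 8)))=-263593/ 10618020 + 49 * sqrt(7)/ 75843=-0.02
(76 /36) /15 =19 /135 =0.14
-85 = -85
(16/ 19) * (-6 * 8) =-768/ 19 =-40.42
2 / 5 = 0.40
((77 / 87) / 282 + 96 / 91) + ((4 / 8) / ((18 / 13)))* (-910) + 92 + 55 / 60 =-116410607 / 496132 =-234.64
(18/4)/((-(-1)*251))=9/502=0.02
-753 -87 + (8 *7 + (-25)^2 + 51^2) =2442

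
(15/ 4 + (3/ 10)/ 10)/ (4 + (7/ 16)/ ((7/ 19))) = 1512/ 2075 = 0.73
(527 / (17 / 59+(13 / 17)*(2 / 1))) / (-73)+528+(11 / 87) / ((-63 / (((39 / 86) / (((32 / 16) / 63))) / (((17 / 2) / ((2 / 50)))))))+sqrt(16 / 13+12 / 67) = 2*sqrt(267397) / 871+73917852973153 / 141057086050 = 525.22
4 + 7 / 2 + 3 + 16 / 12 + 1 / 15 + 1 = 129 / 10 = 12.90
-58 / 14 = -4.14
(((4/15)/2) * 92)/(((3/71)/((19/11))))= 248216/495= 501.45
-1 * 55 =-55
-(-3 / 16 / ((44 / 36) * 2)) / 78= 9 / 9152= 0.00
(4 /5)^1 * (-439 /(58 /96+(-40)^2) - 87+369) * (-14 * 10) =-2424207072 /76829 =-31553.28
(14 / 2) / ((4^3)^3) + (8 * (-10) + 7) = -19136505 / 262144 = -73.00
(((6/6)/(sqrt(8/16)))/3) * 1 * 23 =23 * sqrt(2)/3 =10.84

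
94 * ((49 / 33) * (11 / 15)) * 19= 87514 / 45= 1944.76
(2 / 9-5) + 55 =452 / 9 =50.22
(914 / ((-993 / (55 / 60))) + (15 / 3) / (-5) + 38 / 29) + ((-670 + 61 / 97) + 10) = -11059903555 / 16759854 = -659.90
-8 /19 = -0.42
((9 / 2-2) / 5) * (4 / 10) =1 / 5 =0.20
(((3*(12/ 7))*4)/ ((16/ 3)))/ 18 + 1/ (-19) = 43/ 266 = 0.16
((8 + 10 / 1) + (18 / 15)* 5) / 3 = 8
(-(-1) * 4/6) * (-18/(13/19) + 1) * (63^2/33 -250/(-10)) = -1051484/429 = -2451.01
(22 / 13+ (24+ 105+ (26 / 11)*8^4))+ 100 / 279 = 391489523 / 39897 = 9812.51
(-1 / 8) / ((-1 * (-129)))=-1 / 1032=-0.00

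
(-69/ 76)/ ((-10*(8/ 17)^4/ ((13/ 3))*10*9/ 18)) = 1.60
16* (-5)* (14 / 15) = -224 / 3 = -74.67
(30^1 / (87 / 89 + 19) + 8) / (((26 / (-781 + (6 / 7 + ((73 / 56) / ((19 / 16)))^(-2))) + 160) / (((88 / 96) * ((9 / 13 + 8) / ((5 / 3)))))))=1220925885298713 / 4299522272383520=0.28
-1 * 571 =-571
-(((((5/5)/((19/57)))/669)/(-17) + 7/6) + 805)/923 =-18337061/20994558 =-0.87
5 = 5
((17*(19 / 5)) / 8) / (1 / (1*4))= 323 / 10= 32.30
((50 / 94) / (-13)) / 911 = -25 / 556621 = -0.00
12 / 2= 6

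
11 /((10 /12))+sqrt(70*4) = 66 /5+2*sqrt(70) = 29.93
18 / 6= 3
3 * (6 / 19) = 18 / 19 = 0.95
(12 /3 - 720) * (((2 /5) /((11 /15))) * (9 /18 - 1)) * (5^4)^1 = 1342500 /11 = 122045.45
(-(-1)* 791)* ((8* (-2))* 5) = -63280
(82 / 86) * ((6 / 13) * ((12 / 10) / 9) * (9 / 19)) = 1476 / 53105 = 0.03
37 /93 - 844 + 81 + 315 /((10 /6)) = -53345 /93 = -573.60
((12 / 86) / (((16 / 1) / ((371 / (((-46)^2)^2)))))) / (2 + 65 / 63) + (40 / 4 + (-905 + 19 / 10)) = -1313691016726077 / 1470933845120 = -893.10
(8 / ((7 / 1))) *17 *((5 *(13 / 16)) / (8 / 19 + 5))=20995 / 1442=14.56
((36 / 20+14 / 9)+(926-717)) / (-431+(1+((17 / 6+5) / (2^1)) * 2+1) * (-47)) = -0.24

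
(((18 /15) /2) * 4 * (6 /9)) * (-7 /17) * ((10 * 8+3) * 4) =-18592 /85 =-218.73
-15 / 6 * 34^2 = -2890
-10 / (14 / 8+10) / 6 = -0.14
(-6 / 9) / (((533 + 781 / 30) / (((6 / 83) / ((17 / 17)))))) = -120 / 1391993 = -0.00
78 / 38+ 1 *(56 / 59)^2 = 2.95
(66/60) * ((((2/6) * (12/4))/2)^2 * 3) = 33/40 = 0.82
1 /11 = 0.09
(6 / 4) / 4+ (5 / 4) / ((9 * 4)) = 59 / 144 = 0.41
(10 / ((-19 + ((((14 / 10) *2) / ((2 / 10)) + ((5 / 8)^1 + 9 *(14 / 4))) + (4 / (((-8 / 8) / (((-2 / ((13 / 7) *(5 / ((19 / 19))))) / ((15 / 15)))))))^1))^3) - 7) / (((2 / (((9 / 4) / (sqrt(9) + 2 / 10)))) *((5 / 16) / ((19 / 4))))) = -409902837500141 / 10958851876896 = -37.40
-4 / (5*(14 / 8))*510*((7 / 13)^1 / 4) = -408 / 13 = -31.38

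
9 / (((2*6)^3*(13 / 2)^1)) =1 / 1248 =0.00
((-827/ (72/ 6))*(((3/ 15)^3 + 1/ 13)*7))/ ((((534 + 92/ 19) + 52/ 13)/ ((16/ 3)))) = -10119172/ 25140375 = -0.40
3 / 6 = 0.50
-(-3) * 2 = 6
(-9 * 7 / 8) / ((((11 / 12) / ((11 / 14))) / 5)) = -135 / 4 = -33.75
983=983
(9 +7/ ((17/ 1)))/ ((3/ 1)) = 160/ 51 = 3.14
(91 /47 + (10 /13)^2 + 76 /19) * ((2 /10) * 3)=3.92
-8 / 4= -2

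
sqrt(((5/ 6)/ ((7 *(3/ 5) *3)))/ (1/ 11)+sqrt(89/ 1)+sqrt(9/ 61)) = sqrt(2905308 *sqrt(61)+42977550+59074596 *sqrt(89))/ 7686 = 3.25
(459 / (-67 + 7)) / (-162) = 17 / 360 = 0.05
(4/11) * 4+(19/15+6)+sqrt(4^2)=2099/165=12.72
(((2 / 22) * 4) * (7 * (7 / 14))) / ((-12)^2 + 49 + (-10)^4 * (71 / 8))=14 / 978373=0.00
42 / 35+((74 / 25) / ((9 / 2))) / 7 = 2038 / 1575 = 1.29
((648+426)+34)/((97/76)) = 84208/97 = 868.12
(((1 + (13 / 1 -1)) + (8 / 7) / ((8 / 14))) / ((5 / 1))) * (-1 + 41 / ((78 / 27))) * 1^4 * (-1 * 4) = -2058 / 13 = -158.31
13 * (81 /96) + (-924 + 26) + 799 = -2817 /32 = -88.03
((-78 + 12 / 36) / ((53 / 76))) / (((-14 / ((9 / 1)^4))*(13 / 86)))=1665278028 / 4823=345278.46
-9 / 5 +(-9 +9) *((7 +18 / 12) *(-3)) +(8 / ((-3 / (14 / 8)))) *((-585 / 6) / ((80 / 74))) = 16763 / 40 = 419.08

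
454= 454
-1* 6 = -6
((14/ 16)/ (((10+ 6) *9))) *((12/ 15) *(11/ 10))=0.01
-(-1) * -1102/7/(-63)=1102/441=2.50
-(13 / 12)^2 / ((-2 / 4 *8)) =0.29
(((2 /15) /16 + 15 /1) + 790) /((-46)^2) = 96601 /253920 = 0.38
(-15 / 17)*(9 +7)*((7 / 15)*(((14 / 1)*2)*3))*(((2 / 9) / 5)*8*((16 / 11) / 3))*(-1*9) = 802816 / 935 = 858.63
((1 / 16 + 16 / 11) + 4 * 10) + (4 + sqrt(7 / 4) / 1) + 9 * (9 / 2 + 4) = sqrt(7) / 2 + 21475 / 176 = 123.34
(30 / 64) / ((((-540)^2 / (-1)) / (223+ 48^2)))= -2527 / 622080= -0.00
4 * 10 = 40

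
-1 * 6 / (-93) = 2 / 31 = 0.06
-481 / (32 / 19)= -9139 / 32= -285.59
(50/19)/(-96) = -25/912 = -0.03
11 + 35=46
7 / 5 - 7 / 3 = -0.93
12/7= 1.71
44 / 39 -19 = -697 / 39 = -17.87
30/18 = 5/3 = 1.67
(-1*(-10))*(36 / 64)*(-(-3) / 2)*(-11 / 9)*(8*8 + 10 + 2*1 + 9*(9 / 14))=-188925 / 224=-843.42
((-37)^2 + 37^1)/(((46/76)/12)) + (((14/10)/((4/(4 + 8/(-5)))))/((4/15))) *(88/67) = 214812438/7705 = 27879.62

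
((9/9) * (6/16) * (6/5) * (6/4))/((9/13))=39/40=0.98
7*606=4242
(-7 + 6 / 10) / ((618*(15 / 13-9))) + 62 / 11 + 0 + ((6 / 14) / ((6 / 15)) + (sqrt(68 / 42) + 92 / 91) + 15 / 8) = sqrt(714) / 21 + 6054416297 / 630990360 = 10.87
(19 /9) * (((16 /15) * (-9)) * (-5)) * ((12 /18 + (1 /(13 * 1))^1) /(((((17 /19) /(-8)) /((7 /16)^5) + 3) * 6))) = -1407619864 /445848975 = -3.16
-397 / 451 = -0.88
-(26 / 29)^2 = -676 / 841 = -0.80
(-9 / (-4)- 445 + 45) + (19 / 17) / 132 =-223133 / 561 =-397.74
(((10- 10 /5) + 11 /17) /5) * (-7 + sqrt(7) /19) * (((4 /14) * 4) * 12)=-14112 /85 + 2016 * sqrt(7) /1615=-162.72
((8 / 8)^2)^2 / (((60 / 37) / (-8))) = -74 / 15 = -4.93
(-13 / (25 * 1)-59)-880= -23488 / 25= -939.52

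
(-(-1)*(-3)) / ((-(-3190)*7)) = -3 / 22330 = -0.00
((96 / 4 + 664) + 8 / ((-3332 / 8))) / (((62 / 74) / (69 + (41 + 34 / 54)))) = 63337112672 / 697221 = 90842.23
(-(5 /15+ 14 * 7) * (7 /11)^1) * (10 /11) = -20650 /363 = -56.89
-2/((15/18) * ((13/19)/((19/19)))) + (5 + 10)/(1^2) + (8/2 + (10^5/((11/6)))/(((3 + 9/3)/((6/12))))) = 3261077/715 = 4560.95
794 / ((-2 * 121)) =-397 / 121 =-3.28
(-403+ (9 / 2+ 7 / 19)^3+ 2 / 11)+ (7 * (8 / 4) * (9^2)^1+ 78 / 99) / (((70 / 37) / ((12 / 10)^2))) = 304372245257 / 528143000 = 576.31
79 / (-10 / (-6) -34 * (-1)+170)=237 / 617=0.38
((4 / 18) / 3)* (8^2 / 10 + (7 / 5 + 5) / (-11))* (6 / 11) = 256 / 1089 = 0.24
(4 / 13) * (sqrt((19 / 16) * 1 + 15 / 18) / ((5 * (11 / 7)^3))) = 343 * sqrt(291) / 259545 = 0.02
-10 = -10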